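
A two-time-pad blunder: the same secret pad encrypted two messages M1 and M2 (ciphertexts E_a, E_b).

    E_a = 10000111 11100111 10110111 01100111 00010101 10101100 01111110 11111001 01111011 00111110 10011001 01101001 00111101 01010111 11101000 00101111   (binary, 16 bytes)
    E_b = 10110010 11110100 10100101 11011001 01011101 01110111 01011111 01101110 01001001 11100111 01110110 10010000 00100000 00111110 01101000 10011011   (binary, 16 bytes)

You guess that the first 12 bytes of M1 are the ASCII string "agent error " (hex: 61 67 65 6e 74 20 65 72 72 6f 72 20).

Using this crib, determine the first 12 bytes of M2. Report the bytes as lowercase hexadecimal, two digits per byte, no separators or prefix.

547477d03cfb44e540b69dd9

First, E_a ⊕ E_b = (M1 ⊕ K) ⊕ (M2 ⊕ K) = M1 ⊕ M2, so the key drops out. Then M2 = (M1 ⊕ M2) ⊕ M1 over the first 12 bytes.
byte 0: (87 XOR b2) XOR 61 = 35 XOR 61 = 54
byte 1: (e7 XOR f4) XOR 67 = 13 XOR 67 = 74
byte 2: (b7 XOR a5) XOR 65 = 12 XOR 65 = 77
byte 3: (67 XOR d9) XOR 6e = be XOR 6e = d0
byte 4: (15 XOR 5d) XOR 74 = 48 XOR 74 = 3c
byte 5: (ac XOR 77) XOR 20 = db XOR 20 = fb
byte 6: (7e XOR 5f) XOR 65 = 21 XOR 65 = 44
byte 7: (f9 XOR 6e) XOR 72 = 97 XOR 72 = e5
byte 8: (7b XOR 49) XOR 72 = 32 XOR 72 = 40
byte 9: (3e XOR e7) XOR 6f = d9 XOR 6f = b6
byte 10: (99 XOR 76) XOR 72 = ef XOR 72 = 9d
byte 11: (69 XOR 90) XOR 20 = f9 XOR 20 = d9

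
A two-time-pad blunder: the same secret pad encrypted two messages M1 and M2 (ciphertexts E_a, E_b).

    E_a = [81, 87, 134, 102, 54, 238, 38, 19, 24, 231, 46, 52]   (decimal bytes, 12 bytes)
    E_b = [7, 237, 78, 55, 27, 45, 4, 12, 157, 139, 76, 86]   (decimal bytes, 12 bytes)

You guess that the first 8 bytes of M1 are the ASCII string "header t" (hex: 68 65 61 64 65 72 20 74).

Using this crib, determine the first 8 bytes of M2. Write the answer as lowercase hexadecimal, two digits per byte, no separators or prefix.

First, E_a ⊕ E_b = (M1 ⊕ K) ⊕ (M2 ⊕ K) = M1 ⊕ M2, so the key drops out. Then M2 = (M1 ⊕ M2) ⊕ M1 over the first 8 bytes.
byte 0: (51 XOR 07) XOR 68 = 56 XOR 68 = 3e
byte 1: (57 XOR ed) XOR 65 = ba XOR 65 = df
byte 2: (86 XOR 4e) XOR 61 = c8 XOR 61 = a9
byte 3: (66 XOR 37) XOR 64 = 51 XOR 64 = 35
byte 4: (36 XOR 1b) XOR 65 = 2d XOR 65 = 48
byte 5: (ee XOR 2d) XOR 72 = c3 XOR 72 = b1
byte 6: (26 XOR 04) XOR 20 = 22 XOR 20 = 02
byte 7: (13 XOR 0c) XOR 74 = 1f XOR 74 = 6b

3edfa93548b1026b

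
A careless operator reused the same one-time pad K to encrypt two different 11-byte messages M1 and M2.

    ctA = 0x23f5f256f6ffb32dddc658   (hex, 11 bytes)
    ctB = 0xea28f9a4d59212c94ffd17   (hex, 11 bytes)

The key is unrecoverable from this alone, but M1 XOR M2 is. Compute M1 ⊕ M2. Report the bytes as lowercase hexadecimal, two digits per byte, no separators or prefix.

c9dd0bf2236da1e4923b4f

ctA ⊕ ctB = (M1 ⊕ K) ⊕ (M2 ⊕ K) = M1 ⊕ M2 — the shared key cancels under XOR.
00100011 ⊕ 11101010 = 11001001
11110101 ⊕ 00101000 = 11011101
11110010 ⊕ 11111001 = 00001011
01010110 ⊕ 10100100 = 11110010
11110110 ⊕ 11010101 = 00100011
11111111 ⊕ 10010010 = 01101101
10110011 ⊕ 00010010 = 10100001
00101101 ⊕ 11001001 = 11100100
11011101 ⊕ 01001111 = 10010010
11000110 ⊕ 11111101 = 00111011
01011000 ⊕ 00010111 = 01001111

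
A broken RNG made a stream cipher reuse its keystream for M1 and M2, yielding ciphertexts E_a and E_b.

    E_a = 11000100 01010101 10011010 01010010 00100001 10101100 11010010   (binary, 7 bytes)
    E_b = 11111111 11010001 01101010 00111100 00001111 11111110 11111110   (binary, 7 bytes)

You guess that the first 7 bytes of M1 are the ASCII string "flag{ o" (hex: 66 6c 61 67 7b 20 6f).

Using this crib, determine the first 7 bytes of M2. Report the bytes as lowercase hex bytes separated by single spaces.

First, E_a ⊕ E_b = (M1 ⊕ K) ⊕ (M2 ⊕ K) = M1 ⊕ M2, so the key drops out. Then M2 = (M1 ⊕ M2) ⊕ M1 over the first 7 bytes.
byte 0: (c4 ^ ff) ^ 66 = 3b ^ 66 = 5d
byte 1: (55 ^ d1) ^ 6c = 84 ^ 6c = e8
byte 2: (9a ^ 6a) ^ 61 = f0 ^ 61 = 91
byte 3: (52 ^ 3c) ^ 67 = 6e ^ 67 = 09
byte 4: (21 ^ 0f) ^ 7b = 2e ^ 7b = 55
byte 5: (ac ^ fe) ^ 20 = 52 ^ 20 = 72
byte 6: (d2 ^ fe) ^ 6f = 2c ^ 6f = 43

5d e8 91 09 55 72 43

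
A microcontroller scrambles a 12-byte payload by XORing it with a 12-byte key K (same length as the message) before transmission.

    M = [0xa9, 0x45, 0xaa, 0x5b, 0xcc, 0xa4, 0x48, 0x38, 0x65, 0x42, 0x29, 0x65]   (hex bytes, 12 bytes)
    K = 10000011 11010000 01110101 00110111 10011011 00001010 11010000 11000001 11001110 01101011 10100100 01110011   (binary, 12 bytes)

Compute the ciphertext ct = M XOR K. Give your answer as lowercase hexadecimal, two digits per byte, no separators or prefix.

XOR is its own inverse, so applying the key byte-wise gives the result directly.
byte 0: a9 XOR 83 = 2a
byte 1: 45 XOR d0 = 95
byte 2: aa XOR 75 = df
byte 3: 5b XOR 37 = 6c
byte 4: cc XOR 9b = 57
byte 5: a4 XOR 0a = ae
byte 6: 48 XOR d0 = 98
byte 7: 38 XOR c1 = f9
byte 8: 65 XOR ce = ab
byte 9: 42 XOR 6b = 29
byte 10: 29 XOR a4 = 8d
byte 11: 65 XOR 73 = 16

2a95df6c57ae98f9ab298d16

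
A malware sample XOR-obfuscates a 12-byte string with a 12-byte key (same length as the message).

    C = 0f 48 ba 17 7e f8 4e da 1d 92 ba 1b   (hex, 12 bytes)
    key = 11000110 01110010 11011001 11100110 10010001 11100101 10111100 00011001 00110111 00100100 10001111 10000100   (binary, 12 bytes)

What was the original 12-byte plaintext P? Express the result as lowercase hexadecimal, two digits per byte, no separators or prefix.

c93a63f1ef1df2c32ab6359f

XOR is its own inverse, so applying the key byte-wise gives the result directly.
0f ⊕ c6 = c9
48 ⊕ 72 = 3a
ba ⊕ d9 = 63
17 ⊕ e6 = f1
7e ⊕ 91 = ef
f8 ⊕ e5 = 1d
4e ⊕ bc = f2
da ⊕ 19 = c3
1d ⊕ 37 = 2a
92 ⊕ 24 = b6
ba ⊕ 8f = 35
1b ⊕ 84 = 9f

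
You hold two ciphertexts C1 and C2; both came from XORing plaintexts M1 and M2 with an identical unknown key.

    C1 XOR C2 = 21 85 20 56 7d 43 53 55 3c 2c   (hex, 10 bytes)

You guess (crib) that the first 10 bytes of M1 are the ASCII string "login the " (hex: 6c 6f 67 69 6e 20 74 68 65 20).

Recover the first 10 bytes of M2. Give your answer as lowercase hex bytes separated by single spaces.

Since C1 ⊕ C2 = M1 ⊕ M2, XORing with the guessed M1 bytes yields the corresponding M2 bytes: M2 = (C1 ⊕ C2) ⊕ M1.
 33 XOR 108 =  77
133 XOR 111 = 234
 32 XOR 103 =  71
 86 XOR 105 =  63
125 XOR 110 =  19
 67 XOR  32 =  99
 83 XOR 116 =  39
 85 XOR 104 =  61
 60 XOR 101 =  89
 44 XOR  32 =  12

4d ea 47 3f 13 63 27 3d 59 0c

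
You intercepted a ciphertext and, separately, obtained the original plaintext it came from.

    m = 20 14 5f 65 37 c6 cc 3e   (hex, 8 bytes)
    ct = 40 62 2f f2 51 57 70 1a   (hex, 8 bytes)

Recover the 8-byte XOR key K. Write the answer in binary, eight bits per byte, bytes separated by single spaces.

Since ct = m ⊕ K, XORing both sides with m gives K = m ⊕ ct.
20 ⊕ 40 = 60
14 ⊕ 62 = 76
5f ⊕ 2f = 70
65 ⊕ f2 = 97
37 ⊕ 51 = 66
c6 ⊕ 57 = 91
cc ⊕ 70 = bc
3e ⊕ 1a = 24

01100000 01110110 01110000 10010111 01100110 10010001 10111100 00100100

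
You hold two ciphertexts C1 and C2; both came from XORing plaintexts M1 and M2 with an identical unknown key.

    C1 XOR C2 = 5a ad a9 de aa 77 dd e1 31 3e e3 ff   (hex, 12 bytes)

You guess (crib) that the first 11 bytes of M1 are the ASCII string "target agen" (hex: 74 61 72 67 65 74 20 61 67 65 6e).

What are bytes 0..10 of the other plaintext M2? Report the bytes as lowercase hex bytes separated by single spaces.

2e cc db b9 cf 03 fd 80 56 5b 8d

Since C1 ⊕ C2 = M1 ⊕ M2, XORing with the guessed M1 bytes yields the corresponding M2 bytes: M2 = (C1 ⊕ C2) ⊕ M1.
 90 XOR 116 =  46
173 XOR  97 = 204
169 XOR 114 = 219
222 XOR 103 = 185
170 XOR 101 = 207
119 XOR 116 =   3
221 XOR  32 = 253
225 XOR  97 = 128
 49 XOR 103 =  86
 62 XOR 101 =  91
227 XOR 110 = 141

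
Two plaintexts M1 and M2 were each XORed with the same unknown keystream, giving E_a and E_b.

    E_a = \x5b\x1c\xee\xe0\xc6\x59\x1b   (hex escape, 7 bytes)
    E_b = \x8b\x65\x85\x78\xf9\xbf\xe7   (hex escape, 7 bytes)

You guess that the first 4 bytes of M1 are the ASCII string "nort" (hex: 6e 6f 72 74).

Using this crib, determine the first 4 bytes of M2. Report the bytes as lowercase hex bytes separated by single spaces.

be 16 19 ec

First, E_a ⊕ E_b = (M1 ⊕ K) ⊕ (M2 ⊕ K) = M1 ⊕ M2, so the key drops out. Then M2 = (M1 ⊕ M2) ⊕ M1 over the first 4 bytes.
byte 0: (5b ^ 8b) ^ 6e = d0 ^ 6e = be
byte 1: (1c ^ 65) ^ 6f = 79 ^ 6f = 16
byte 2: (ee ^ 85) ^ 72 = 6b ^ 72 = 19
byte 3: (e0 ^ 78) ^ 74 = 98 ^ 74 = ec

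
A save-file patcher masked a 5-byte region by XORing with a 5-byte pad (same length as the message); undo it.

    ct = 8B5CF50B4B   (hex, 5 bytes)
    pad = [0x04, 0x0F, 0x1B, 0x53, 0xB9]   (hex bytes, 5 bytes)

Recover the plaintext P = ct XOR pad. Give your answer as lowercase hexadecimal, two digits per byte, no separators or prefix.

8f53ee58f2

XOR is its own inverse, so applying the key byte-wise gives the result directly.
8b XOR 04 = 8f
5c XOR 0f = 53
f5 XOR 1b = ee
0b XOR 53 = 58
4b XOR b9 = f2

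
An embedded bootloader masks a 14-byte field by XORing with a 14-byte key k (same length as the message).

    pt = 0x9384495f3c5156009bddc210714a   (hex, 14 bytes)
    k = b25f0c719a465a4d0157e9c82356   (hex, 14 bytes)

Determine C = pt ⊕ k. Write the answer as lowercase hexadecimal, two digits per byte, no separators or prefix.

byte 0: 93 xor b2 = 21
byte 1: 84 xor 5f = db
byte 2: 49 xor 0c = 45
byte 3: 5f xor 71 = 2e
byte 4: 3c xor 9a = a6
byte 5: 51 xor 46 = 17
byte 6: 56 xor 5a = 0c
byte 7: 00 xor 4d = 4d
byte 8: 9b xor 01 = 9a
byte 9: dd xor 57 = 8a
byte 10: c2 xor e9 = 2b
byte 11: 10 xor c8 = d8
byte 12: 71 xor 23 = 52
byte 13: 4a xor 56 = 1c

21db452ea6170c4d9a8a2bd8521c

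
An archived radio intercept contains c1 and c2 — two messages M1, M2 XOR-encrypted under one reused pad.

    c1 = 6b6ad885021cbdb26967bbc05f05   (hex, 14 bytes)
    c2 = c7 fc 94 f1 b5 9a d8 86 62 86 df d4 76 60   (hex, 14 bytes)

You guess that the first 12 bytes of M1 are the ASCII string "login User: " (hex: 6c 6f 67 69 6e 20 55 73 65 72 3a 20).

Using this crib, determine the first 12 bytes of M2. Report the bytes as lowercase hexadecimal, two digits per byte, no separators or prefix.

First, c1 ⊕ c2 = (M1 ⊕ K) ⊕ (M2 ⊕ K) = M1 ⊕ M2, so the key drops out. Then M2 = (M1 ⊕ M2) ⊕ M1 over the first 12 bytes.
byte 0: (6b ^ c7) ^ 6c = ac ^ 6c = c0
byte 1: (6a ^ fc) ^ 6f = 96 ^ 6f = f9
byte 2: (d8 ^ 94) ^ 67 = 4c ^ 67 = 2b
byte 3: (85 ^ f1) ^ 69 = 74 ^ 69 = 1d
byte 4: (02 ^ b5) ^ 6e = b7 ^ 6e = d9
byte 5: (1c ^ 9a) ^ 20 = 86 ^ 20 = a6
byte 6: (bd ^ d8) ^ 55 = 65 ^ 55 = 30
byte 7: (b2 ^ 86) ^ 73 = 34 ^ 73 = 47
byte 8: (69 ^ 62) ^ 65 = 0b ^ 65 = 6e
byte 9: (67 ^ 86) ^ 72 = e1 ^ 72 = 93
byte 10: (bb ^ df) ^ 3a = 64 ^ 3a = 5e
byte 11: (c0 ^ d4) ^ 20 = 14 ^ 20 = 34

c0f92b1dd9a630476e935e34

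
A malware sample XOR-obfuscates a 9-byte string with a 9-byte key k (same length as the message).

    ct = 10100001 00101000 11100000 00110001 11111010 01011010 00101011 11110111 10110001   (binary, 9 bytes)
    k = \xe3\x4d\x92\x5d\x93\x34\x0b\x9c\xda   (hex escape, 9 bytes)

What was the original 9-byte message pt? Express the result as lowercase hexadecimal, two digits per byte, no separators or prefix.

4265726c696e206b6b

XOR is its own inverse, so applying the key byte-wise gives the result directly.
a1 ^ e3 = 42
28 ^ 4d = 65
e0 ^ 92 = 72
31 ^ 5d = 6c
fa ^ 93 = 69
5a ^ 34 = 6e
2b ^ 0b = 20
f7 ^ 9c = 6b
b1 ^ da = 6b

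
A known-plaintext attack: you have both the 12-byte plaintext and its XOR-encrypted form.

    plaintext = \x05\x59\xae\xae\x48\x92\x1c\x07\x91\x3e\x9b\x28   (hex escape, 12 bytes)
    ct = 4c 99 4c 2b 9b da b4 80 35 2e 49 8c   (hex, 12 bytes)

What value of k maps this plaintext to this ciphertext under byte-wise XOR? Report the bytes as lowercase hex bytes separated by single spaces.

49 c0 e2 85 d3 48 a8 87 a4 10 d2 a4

Since ct = plaintext ⊕ k, XORing both sides with plaintext gives k = plaintext ⊕ ct.
  5 XOR  76 =  73
 89 XOR 153 = 192
174 XOR  76 = 226
174 XOR  43 = 133
 72 XOR 155 = 211
146 XOR 218 =  72
 28 XOR 180 = 168
  7 XOR 128 = 135
145 XOR  53 = 164
 62 XOR  46 =  16
155 XOR  73 = 210
 40 XOR 140 = 164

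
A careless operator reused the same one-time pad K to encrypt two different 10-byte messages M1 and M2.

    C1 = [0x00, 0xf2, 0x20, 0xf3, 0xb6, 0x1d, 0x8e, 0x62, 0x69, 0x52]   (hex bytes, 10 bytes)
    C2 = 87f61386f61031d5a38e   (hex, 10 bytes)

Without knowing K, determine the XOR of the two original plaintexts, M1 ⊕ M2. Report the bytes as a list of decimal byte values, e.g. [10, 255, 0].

[135, 4, 51, 117, 64, 13, 191, 183, 202, 220]

C1 ⊕ C2 = (M1 ⊕ K) ⊕ (M2 ⊕ K) = M1 ⊕ M2 — the shared key cancels under XOR.
00000000 XOR 10000111 = 10000111
11110010 XOR 11110110 = 00000100
00100000 XOR 00010011 = 00110011
11110011 XOR 10000110 = 01110101
10110110 XOR 11110110 = 01000000
00011101 XOR 00010000 = 00001101
10001110 XOR 00110001 = 10111111
01100010 XOR 11010101 = 10110111
01101001 XOR 10100011 = 11001010
01010010 XOR 10001110 = 11011100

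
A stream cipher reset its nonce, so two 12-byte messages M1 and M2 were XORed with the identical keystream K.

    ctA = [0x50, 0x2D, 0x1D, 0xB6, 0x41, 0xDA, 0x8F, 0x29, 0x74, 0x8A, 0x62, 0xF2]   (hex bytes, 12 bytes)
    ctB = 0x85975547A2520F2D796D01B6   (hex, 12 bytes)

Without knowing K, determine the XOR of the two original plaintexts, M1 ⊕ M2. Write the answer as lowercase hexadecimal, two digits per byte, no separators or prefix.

d5ba48f1e38880040de76344

ctA ⊕ ctB = (M1 ⊕ K) ⊕ (M2 ⊕ K) = M1 ⊕ M2 — the shared key cancels under XOR.
50 ⊕ 85 = d5
2d ⊕ 97 = ba
1d ⊕ 55 = 48
b6 ⊕ 47 = f1
41 ⊕ a2 = e3
da ⊕ 52 = 88
8f ⊕ 0f = 80
29 ⊕ 2d = 04
74 ⊕ 79 = 0d
8a ⊕ 6d = e7
62 ⊕ 01 = 63
f2 ⊕ b6 = 44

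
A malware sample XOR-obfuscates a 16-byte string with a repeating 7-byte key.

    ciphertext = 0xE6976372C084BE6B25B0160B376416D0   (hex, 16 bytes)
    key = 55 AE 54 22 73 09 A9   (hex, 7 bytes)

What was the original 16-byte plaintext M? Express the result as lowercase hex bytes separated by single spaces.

b3 39 37 50 b3 8d 17 3e 8b e4 34 78 3e cd 43 7e

The 7-byte key repeats, so the effective keystream is 55 ae 54 22 73 09 a9 55 ae 54 22 73 09 a9 55 ae.
byte 0: 230 xor  85 = 179
byte 1: 151 xor 174 =  57
byte 2:  99 xor  84 =  55
byte 3: 114 xor  34 =  80
byte 4: 192 xor 115 = 179
byte 5: 132 xor   9 = 141
byte 6: 190 xor 169 =  23
byte 7: 107 xor  85 =  62
byte 8:  37 xor 174 = 139
byte 9: 176 xor  84 = 228
byte 10:  22 xor  34 =  52
byte 11:  11 xor 115 = 120
byte 12:  55 xor   9 =  62
byte 13: 100 xor 169 = 205
byte 14:  22 xor  85 =  67
byte 15: 208 xor 174 = 126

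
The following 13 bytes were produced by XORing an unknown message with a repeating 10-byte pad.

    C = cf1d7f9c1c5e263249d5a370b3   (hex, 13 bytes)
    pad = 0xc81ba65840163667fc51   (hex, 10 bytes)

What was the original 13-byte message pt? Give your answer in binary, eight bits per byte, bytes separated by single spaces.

The 10-byte key repeats, so the effective keystream is c8 1b a6 58 40 16 36 67 fc 51 c8 1b a6.
byte 0: cf XOR c8 = 07
byte 1: 1d XOR 1b = 06
byte 2: 7f XOR a6 = d9
byte 3: 9c XOR 58 = c4
byte 4: 1c XOR 40 = 5c
byte 5: 5e XOR 16 = 48
byte 6: 26 XOR 36 = 10
byte 7: 32 XOR 67 = 55
byte 8: 49 XOR fc = b5
byte 9: d5 XOR 51 = 84
byte 10: a3 XOR c8 = 6b
byte 11: 70 XOR 1b = 6b
byte 12: b3 XOR a6 = 15

00000111 00000110 11011001 11000100 01011100 01001000 00010000 01010101 10110101 10000100 01101011 01101011 00010101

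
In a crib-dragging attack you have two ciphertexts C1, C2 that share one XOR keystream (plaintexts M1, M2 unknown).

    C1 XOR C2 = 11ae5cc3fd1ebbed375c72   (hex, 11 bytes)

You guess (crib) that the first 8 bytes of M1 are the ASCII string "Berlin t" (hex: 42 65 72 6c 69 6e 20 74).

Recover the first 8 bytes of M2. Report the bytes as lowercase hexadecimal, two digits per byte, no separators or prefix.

53cb2eaf94709b99

Since C1 ⊕ C2 = M1 ⊕ M2, XORing with the guessed M1 bytes yields the corresponding M2 bytes: M2 = (C1 ⊕ C2) ⊕ M1.
11 XOR 42 = 53
ae XOR 65 = cb
5c XOR 72 = 2e
c3 XOR 6c = af
fd XOR 69 = 94
1e XOR 6e = 70
bb XOR 20 = 9b
ed XOR 74 = 99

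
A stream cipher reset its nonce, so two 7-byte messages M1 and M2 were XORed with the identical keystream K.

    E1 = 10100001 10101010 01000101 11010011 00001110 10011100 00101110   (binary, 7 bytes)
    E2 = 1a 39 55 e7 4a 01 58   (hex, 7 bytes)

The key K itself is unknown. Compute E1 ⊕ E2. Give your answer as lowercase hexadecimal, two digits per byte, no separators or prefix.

E1 ⊕ E2 = (M1 ⊕ K) ⊕ (M2 ⊕ K) = M1 ⊕ M2 — the shared key cancels under XOR.
a1 XOR 1a = bb
aa XOR 39 = 93
45 XOR 55 = 10
d3 XOR e7 = 34
0e XOR 4a = 44
9c XOR 01 = 9d
2e XOR 58 = 76

bb931034449d76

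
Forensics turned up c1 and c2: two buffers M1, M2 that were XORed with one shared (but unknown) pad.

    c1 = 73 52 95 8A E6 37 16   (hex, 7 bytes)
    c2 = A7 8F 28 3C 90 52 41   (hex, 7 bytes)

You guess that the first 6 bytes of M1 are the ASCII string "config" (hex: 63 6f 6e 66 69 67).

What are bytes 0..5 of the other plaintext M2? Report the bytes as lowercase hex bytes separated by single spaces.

First, c1 ⊕ c2 = (M1 ⊕ K) ⊕ (M2 ⊕ K) = M1 ⊕ M2, so the key drops out. Then M2 = (M1 ⊕ M2) ⊕ M1 over the first 6 bytes.
byte 0: (73 xor a7) xor 63 = d4 xor 63 = b7
byte 1: (52 xor 8f) xor 6f = dd xor 6f = b2
byte 2: (95 xor 28) xor 6e = bd xor 6e = d3
byte 3: (8a xor 3c) xor 66 = b6 xor 66 = d0
byte 4: (e6 xor 90) xor 69 = 76 xor 69 = 1f
byte 5: (37 xor 52) xor 67 = 65 xor 67 = 02

b7 b2 d3 d0 1f 02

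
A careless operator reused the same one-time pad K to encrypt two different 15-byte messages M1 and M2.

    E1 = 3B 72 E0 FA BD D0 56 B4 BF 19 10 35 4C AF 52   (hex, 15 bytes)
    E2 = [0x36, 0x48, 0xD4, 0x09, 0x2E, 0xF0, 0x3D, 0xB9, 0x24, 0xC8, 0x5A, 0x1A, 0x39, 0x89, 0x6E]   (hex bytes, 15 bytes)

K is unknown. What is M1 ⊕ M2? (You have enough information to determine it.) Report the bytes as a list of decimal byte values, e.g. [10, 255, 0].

E1 ⊕ E2 = (M1 ⊕ K) ⊕ (M2 ⊕ K) = M1 ⊕ M2 — the shared key cancels under XOR.
3b xor 36 = 0d
72 xor 48 = 3a
e0 xor d4 = 34
fa xor 09 = f3
bd xor 2e = 93
d0 xor f0 = 20
56 xor 3d = 6b
b4 xor b9 = 0d
bf xor 24 = 9b
19 xor c8 = d1
10 xor 5a = 4a
35 xor 1a = 2f
4c xor 39 = 75
af xor 89 = 26
52 xor 6e = 3c

[13, 58, 52, 243, 147, 32, 107, 13, 155, 209, 74, 47, 117, 38, 60]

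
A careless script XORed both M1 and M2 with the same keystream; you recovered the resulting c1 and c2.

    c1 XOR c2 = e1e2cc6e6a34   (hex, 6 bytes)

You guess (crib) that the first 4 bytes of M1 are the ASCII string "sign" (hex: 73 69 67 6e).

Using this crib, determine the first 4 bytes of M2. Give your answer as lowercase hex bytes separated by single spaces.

92 8b ab 00

Since c1 ⊕ c2 = M1 ⊕ M2, XORing with the guessed M1 bytes yields the corresponding M2 bytes: M2 = (c1 ⊕ c2) ⊕ M1.
225 xor 115 = 146
226 xor 105 = 139
204 xor 103 = 171
110 xor 110 =   0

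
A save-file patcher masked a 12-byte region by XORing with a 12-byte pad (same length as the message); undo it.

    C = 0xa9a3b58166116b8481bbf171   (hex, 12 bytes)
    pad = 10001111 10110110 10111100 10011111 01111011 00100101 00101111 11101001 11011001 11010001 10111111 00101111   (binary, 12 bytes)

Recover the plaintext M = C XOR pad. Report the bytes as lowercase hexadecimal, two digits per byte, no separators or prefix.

XOR is its own inverse, so applying the key byte-wise gives the result directly.
a9 XOR 8f = 26
a3 XOR b6 = 15
b5 XOR bc = 09
81 XOR 9f = 1e
66 XOR 7b = 1d
11 XOR 25 = 34
6b XOR 2f = 44
84 XOR e9 = 6d
81 XOR d9 = 58
bb XOR d1 = 6a
f1 XOR bf = 4e
71 XOR 2f = 5e

2615091e1d34446d586a4e5e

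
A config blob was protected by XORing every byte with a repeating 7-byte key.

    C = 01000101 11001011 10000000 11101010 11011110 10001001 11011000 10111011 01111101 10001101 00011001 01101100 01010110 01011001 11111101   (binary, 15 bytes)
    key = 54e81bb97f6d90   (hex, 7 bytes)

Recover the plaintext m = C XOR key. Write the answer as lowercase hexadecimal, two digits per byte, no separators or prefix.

The 7-byte key repeats, so the effective keystream is 54 e8 1b b9 7f 6d 90 54 e8 1b b9 7f 6d 90 54.
byte 0: 01000101 ^ 01010100 = 00010001
byte 1: 11001011 ^ 11101000 = 00100011
byte 2: 10000000 ^ 00011011 = 10011011
byte 3: 11101010 ^ 10111001 = 01010011
byte 4: 11011110 ^ 01111111 = 10100001
byte 5: 10001001 ^ 01101101 = 11100100
byte 6: 11011000 ^ 10010000 = 01001000
byte 7: 10111011 ^ 01010100 = 11101111
byte 8: 01111101 ^ 11101000 = 10010101
byte 9: 10001101 ^ 00011011 = 10010110
byte 10: 00011001 ^ 10111001 = 10100000
byte 11: 01101100 ^ 01111111 = 00010011
byte 12: 01010110 ^ 01101101 = 00111011
byte 13: 01011001 ^ 10010000 = 11001001
byte 14: 11111101 ^ 01010100 = 10101001

11239b53a1e448ef9596a0133bc9a9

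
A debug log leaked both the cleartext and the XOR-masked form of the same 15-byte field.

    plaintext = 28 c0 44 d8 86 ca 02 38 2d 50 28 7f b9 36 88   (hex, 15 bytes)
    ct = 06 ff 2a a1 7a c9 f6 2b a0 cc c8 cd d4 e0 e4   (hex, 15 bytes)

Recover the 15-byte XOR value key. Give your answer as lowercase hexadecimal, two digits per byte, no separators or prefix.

Since ct = plaintext ⊕ key, XORing both sides with plaintext gives key = plaintext ⊕ ct.
byte 0: 28 ⊕ 06 = 2e
byte 1: c0 ⊕ ff = 3f
byte 2: 44 ⊕ 2a = 6e
byte 3: d8 ⊕ a1 = 79
byte 4: 86 ⊕ 7a = fc
byte 5: ca ⊕ c9 = 03
byte 6: 02 ⊕ f6 = f4
byte 7: 38 ⊕ 2b = 13
byte 8: 2d ⊕ a0 = 8d
byte 9: 50 ⊕ cc = 9c
byte 10: 28 ⊕ c8 = e0
byte 11: 7f ⊕ cd = b2
byte 12: b9 ⊕ d4 = 6d
byte 13: 36 ⊕ e0 = d6
byte 14: 88 ⊕ e4 = 6c

2e3f6e79fc03f4138d9ce0b26dd66c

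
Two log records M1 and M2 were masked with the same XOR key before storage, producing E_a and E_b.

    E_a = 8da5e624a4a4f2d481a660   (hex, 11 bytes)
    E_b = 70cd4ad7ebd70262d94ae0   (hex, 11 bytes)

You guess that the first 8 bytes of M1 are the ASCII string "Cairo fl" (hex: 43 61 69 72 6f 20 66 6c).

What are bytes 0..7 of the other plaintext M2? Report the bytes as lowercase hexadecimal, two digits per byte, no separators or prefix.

be09c581205396da

First, E_a ⊕ E_b = (M1 ⊕ K) ⊕ (M2 ⊕ K) = M1 ⊕ M2, so the key drops out. Then M2 = (M1 ⊕ M2) ⊕ M1 over the first 8 bytes.
byte 0: (8d ^ 70) ^ 43 = fd ^ 43 = be
byte 1: (a5 ^ cd) ^ 61 = 68 ^ 61 = 09
byte 2: (e6 ^ 4a) ^ 69 = ac ^ 69 = c5
byte 3: (24 ^ d7) ^ 72 = f3 ^ 72 = 81
byte 4: (a4 ^ eb) ^ 6f = 4f ^ 6f = 20
byte 5: (a4 ^ d7) ^ 20 = 73 ^ 20 = 53
byte 6: (f2 ^ 02) ^ 66 = f0 ^ 66 = 96
byte 7: (d4 ^ 62) ^ 6c = b6 ^ 6c = da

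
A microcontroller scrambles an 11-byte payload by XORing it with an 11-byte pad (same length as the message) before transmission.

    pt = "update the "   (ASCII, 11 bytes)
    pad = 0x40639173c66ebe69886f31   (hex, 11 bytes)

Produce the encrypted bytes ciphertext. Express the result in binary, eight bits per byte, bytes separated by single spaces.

00110101 00010011 11110101 00010010 10110010 00001011 10011110 00011101 11100000 00001010 00010001

XOR is its own inverse, so applying the key byte-wise gives the result directly.
byte 0: 01110101 ⊕ 01000000 = 00110101
byte 1: 01110000 ⊕ 01100011 = 00010011
byte 2: 01100100 ⊕ 10010001 = 11110101
byte 3: 01100001 ⊕ 01110011 = 00010010
byte 4: 01110100 ⊕ 11000110 = 10110010
byte 5: 01100101 ⊕ 01101110 = 00001011
byte 6: 00100000 ⊕ 10111110 = 10011110
byte 7: 01110100 ⊕ 01101001 = 00011101
byte 8: 01101000 ⊕ 10001000 = 11100000
byte 9: 01100101 ⊕ 01101111 = 00001010
byte 10: 00100000 ⊕ 00110001 = 00010001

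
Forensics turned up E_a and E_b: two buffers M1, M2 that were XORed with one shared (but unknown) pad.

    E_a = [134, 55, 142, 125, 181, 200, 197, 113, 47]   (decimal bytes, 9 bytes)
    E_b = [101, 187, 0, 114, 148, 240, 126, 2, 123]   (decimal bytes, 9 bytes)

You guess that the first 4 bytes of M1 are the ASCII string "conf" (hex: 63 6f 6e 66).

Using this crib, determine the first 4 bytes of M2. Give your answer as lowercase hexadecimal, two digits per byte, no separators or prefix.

80e3e069

First, E_a ⊕ E_b = (M1 ⊕ K) ⊕ (M2 ⊕ K) = M1 ⊕ M2, so the key drops out. Then M2 = (M1 ⊕ M2) ⊕ M1 over the first 4 bytes.
byte 0: (86 ⊕ 65) ⊕ 63 = e3 ⊕ 63 = 80
byte 1: (37 ⊕ bb) ⊕ 6f = 8c ⊕ 6f = e3
byte 2: (8e ⊕ 00) ⊕ 6e = 8e ⊕ 6e = e0
byte 3: (7d ⊕ 72) ⊕ 66 = 0f ⊕ 66 = 69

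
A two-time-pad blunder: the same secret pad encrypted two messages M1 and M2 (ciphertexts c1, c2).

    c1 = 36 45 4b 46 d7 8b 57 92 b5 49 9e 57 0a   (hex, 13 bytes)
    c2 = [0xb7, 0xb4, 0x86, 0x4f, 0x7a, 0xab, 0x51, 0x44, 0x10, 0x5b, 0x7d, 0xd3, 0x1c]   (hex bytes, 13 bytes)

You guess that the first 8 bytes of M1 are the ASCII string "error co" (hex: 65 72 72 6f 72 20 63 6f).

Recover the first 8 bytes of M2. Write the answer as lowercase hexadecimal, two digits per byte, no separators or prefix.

e483bf66df0065b9

First, c1 ⊕ c2 = (M1 ⊕ K) ⊕ (M2 ⊕ K) = M1 ⊕ M2, so the key drops out. Then M2 = (M1 ⊕ M2) ⊕ M1 over the first 8 bytes.
byte 0: (36 ^ b7) ^ 65 = 81 ^ 65 = e4
byte 1: (45 ^ b4) ^ 72 = f1 ^ 72 = 83
byte 2: (4b ^ 86) ^ 72 = cd ^ 72 = bf
byte 3: (46 ^ 4f) ^ 6f = 09 ^ 6f = 66
byte 4: (d7 ^ 7a) ^ 72 = ad ^ 72 = df
byte 5: (8b ^ ab) ^ 20 = 20 ^ 20 = 00
byte 6: (57 ^ 51) ^ 63 = 06 ^ 63 = 65
byte 7: (92 ^ 44) ^ 6f = d6 ^ 6f = b9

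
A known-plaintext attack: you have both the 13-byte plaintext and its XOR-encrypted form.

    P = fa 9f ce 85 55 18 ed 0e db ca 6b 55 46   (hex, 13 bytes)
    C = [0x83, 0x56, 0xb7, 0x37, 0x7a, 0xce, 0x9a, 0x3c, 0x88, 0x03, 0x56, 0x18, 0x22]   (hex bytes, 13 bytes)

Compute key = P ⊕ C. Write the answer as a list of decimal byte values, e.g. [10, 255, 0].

[121, 201, 121, 178, 47, 214, 119, 50, 83, 201, 61, 77, 100]

Since C = P ⊕ key, XORing both sides with P gives key = P ⊕ C.
fa XOR 83 = 79
9f XOR 56 = c9
ce XOR b7 = 79
85 XOR 37 = b2
55 XOR 7a = 2f
18 XOR ce = d6
ed XOR 9a = 77
0e XOR 3c = 32
db XOR 88 = 53
ca XOR 03 = c9
6b XOR 56 = 3d
55 XOR 18 = 4d
46 XOR 22 = 64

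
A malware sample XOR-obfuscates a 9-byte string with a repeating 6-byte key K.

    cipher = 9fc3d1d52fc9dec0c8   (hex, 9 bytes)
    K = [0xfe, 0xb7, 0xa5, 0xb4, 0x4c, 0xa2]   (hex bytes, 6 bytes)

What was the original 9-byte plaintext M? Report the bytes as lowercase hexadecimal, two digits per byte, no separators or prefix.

The 6-byte key repeats, so the effective keystream is fe b7 a5 b4 4c a2 fe b7 a5.
byte 0: 159 XOR 254 =  97
byte 1: 195 XOR 183 = 116
byte 2: 209 XOR 165 = 116
byte 3: 213 XOR 180 =  97
byte 4:  47 XOR  76 =  99
byte 5: 201 XOR 162 = 107
byte 6: 222 XOR 254 =  32
byte 7: 192 XOR 183 = 119
byte 8: 200 XOR 165 = 109

61747461636b20776d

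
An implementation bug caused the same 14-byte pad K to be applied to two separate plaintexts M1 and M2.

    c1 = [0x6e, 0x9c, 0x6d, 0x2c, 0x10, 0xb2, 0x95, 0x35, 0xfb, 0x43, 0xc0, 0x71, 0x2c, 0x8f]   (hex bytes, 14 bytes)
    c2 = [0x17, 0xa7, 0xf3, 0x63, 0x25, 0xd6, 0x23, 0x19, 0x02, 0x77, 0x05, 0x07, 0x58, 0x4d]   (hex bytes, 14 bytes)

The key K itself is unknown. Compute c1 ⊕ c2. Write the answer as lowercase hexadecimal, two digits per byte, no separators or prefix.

793b9e4f3564b62cf934c57674c2

c1 ⊕ c2 = (M1 ⊕ K) ⊕ (M2 ⊕ K) = M1 ⊕ M2 — the shared key cancels under XOR.
01101110 ^ 00010111 = 01111001
10011100 ^ 10100111 = 00111011
01101101 ^ 11110011 = 10011110
00101100 ^ 01100011 = 01001111
00010000 ^ 00100101 = 00110101
10110010 ^ 11010110 = 01100100
10010101 ^ 00100011 = 10110110
00110101 ^ 00011001 = 00101100
11111011 ^ 00000010 = 11111001
01000011 ^ 01110111 = 00110100
11000000 ^ 00000101 = 11000101
01110001 ^ 00000111 = 01110110
00101100 ^ 01011000 = 01110100
10001111 ^ 01001101 = 11000010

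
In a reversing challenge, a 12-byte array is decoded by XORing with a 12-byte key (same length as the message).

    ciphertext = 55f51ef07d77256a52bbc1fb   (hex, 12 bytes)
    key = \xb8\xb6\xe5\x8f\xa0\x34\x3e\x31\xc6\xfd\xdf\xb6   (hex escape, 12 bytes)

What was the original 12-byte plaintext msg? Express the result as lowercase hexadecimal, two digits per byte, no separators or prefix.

byte 0: 55 ⊕ b8 = ed
byte 1: f5 ⊕ b6 = 43
byte 2: 1e ⊕ e5 = fb
byte 3: f0 ⊕ 8f = 7f
byte 4: 7d ⊕ a0 = dd
byte 5: 77 ⊕ 34 = 43
byte 6: 25 ⊕ 3e = 1b
byte 7: 6a ⊕ 31 = 5b
byte 8: 52 ⊕ c6 = 94
byte 9: bb ⊕ fd = 46
byte 10: c1 ⊕ df = 1e
byte 11: fb ⊕ b6 = 4d

ed43fb7fdd431b5b94461e4d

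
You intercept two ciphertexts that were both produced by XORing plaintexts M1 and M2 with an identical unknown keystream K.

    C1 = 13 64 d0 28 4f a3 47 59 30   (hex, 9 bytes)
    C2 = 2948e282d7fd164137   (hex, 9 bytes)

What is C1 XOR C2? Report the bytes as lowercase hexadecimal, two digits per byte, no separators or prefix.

3a2c32aa985e511807

C1 ⊕ C2 = (M1 ⊕ K) ⊕ (M2 ⊕ K) = M1 ⊕ M2 — the shared key cancels under XOR.
13 XOR 29 = 3a
64 XOR 48 = 2c
d0 XOR e2 = 32
28 XOR 82 = aa
4f XOR d7 = 98
a3 XOR fd = 5e
47 XOR 16 = 51
59 XOR 41 = 18
30 XOR 37 = 07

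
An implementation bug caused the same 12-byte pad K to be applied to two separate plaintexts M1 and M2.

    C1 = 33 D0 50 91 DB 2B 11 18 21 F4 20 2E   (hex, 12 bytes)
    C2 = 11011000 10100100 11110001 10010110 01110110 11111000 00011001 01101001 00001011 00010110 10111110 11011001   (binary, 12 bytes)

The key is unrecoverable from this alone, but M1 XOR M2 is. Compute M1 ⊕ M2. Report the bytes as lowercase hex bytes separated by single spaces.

eb 74 a1 07 ad d3 08 71 2a e2 9e f7

C1 ⊕ C2 = (M1 ⊕ K) ⊕ (M2 ⊕ K) = M1 ⊕ M2 — the shared key cancels under XOR.
00110011 ^ 11011000 = 11101011
11010000 ^ 10100100 = 01110100
01010000 ^ 11110001 = 10100001
10010001 ^ 10010110 = 00000111
11011011 ^ 01110110 = 10101101
00101011 ^ 11111000 = 11010011
00010001 ^ 00011001 = 00001000
00011000 ^ 01101001 = 01110001
00100001 ^ 00001011 = 00101010
11110100 ^ 00010110 = 11100010
00100000 ^ 10111110 = 10011110
00101110 ^ 11011001 = 11110111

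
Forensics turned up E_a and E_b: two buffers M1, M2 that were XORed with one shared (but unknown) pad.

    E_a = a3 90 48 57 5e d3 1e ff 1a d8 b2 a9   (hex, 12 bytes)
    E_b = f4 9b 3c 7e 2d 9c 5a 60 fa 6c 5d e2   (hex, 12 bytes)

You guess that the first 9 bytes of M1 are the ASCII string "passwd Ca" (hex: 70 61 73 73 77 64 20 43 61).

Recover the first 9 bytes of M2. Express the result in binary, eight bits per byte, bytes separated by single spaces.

First, E_a ⊕ E_b = (M1 ⊕ K) ⊕ (M2 ⊕ K) = M1 ⊕ M2, so the key drops out. Then M2 = (M1 ⊕ M2) ⊕ M1 over the first 9 bytes.
byte 0: (a3 ⊕ f4) ⊕ 70 = 57 ⊕ 70 = 27
byte 1: (90 ⊕ 9b) ⊕ 61 = 0b ⊕ 61 = 6a
byte 2: (48 ⊕ 3c) ⊕ 73 = 74 ⊕ 73 = 07
byte 3: (57 ⊕ 7e) ⊕ 73 = 29 ⊕ 73 = 5a
byte 4: (5e ⊕ 2d) ⊕ 77 = 73 ⊕ 77 = 04
byte 5: (d3 ⊕ 9c) ⊕ 64 = 4f ⊕ 64 = 2b
byte 6: (1e ⊕ 5a) ⊕ 20 = 44 ⊕ 20 = 64
byte 7: (ff ⊕ 60) ⊕ 43 = 9f ⊕ 43 = dc
byte 8: (1a ⊕ fa) ⊕ 61 = e0 ⊕ 61 = 81

00100111 01101010 00000111 01011010 00000100 00101011 01100100 11011100 10000001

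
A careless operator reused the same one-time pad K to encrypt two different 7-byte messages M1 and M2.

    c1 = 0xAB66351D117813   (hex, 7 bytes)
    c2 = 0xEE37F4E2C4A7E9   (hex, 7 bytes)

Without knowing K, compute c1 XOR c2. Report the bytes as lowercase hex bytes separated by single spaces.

c1 ⊕ c2 = (M1 ⊕ K) ⊕ (M2 ⊕ K) = M1 ⊕ M2 — the shared key cancels under XOR.
byte 0: 171 xor 238 =  69
byte 1: 102 xor  55 =  81
byte 2:  53 xor 244 = 193
byte 3:  29 xor 226 = 255
byte 4:  17 xor 196 = 213
byte 5: 120 xor 167 = 223
byte 6:  19 xor 233 = 250

45 51 c1 ff d5 df fa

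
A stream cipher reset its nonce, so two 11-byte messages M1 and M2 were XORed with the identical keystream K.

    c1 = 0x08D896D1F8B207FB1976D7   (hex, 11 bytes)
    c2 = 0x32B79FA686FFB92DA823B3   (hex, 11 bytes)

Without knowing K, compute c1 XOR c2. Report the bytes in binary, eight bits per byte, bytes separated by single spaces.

c1 ⊕ c2 = (M1 ⊕ K) ⊕ (M2 ⊕ K) = M1 ⊕ M2 — the shared key cancels under XOR.
  8 xor  50 =  58
216 xor 183 = 111
150 xor 159 =   9
209 xor 166 = 119
248 xor 134 = 126
178 xor 255 =  77
  7 xor 185 = 190
251 xor  45 = 214
 25 xor 168 = 177
118 xor  35 =  85
215 xor 179 = 100

00111010 01101111 00001001 01110111 01111110 01001101 10111110 11010110 10110001 01010101 01100100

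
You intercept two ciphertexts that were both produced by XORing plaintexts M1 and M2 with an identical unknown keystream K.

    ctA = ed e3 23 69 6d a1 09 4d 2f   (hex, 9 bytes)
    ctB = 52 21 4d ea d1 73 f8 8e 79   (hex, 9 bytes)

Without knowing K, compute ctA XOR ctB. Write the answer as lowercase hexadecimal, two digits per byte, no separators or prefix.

bfc26e83bcd2f1c356

ctA ⊕ ctB = (M1 ⊕ K) ⊕ (M2 ⊕ K) = M1 ⊕ M2 — the shared key cancels under XOR.
byte 0: 11101101 XOR 01010010 = 10111111
byte 1: 11100011 XOR 00100001 = 11000010
byte 2: 00100011 XOR 01001101 = 01101110
byte 3: 01101001 XOR 11101010 = 10000011
byte 4: 01101101 XOR 11010001 = 10111100
byte 5: 10100001 XOR 01110011 = 11010010
byte 6: 00001001 XOR 11111000 = 11110001
byte 7: 01001101 XOR 10001110 = 11000011
byte 8: 00101111 XOR 01111001 = 01010110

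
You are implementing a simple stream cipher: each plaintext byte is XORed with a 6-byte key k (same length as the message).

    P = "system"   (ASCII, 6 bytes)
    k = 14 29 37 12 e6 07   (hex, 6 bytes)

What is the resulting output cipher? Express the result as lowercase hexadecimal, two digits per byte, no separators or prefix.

67504466836a

01110011 ^ 00010100 = 01100111
01111001 ^ 00101001 = 01010000
01110011 ^ 00110111 = 01000100
01110100 ^ 00010010 = 01100110
01100101 ^ 11100110 = 10000011
01101101 ^ 00000111 = 01101010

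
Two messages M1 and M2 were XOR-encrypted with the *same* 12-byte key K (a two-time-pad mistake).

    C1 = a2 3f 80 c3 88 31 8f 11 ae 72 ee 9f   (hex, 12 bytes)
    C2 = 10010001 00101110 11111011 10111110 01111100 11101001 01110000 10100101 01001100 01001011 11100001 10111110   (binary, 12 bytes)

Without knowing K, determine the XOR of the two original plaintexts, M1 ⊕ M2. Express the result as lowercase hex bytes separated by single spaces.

33 11 7b 7d f4 d8 ff b4 e2 39 0f 21

C1 ⊕ C2 = (M1 ⊕ K) ⊕ (M2 ⊕ K) = M1 ⊕ M2 — the shared key cancels under XOR.
byte 0: a2 xor 91 = 33
byte 1: 3f xor 2e = 11
byte 2: 80 xor fb = 7b
byte 3: c3 xor be = 7d
byte 4: 88 xor 7c = f4
byte 5: 31 xor e9 = d8
byte 6: 8f xor 70 = ff
byte 7: 11 xor a5 = b4
byte 8: ae xor 4c = e2
byte 9: 72 xor 4b = 39
byte 10: ee xor e1 = 0f
byte 11: 9f xor be = 21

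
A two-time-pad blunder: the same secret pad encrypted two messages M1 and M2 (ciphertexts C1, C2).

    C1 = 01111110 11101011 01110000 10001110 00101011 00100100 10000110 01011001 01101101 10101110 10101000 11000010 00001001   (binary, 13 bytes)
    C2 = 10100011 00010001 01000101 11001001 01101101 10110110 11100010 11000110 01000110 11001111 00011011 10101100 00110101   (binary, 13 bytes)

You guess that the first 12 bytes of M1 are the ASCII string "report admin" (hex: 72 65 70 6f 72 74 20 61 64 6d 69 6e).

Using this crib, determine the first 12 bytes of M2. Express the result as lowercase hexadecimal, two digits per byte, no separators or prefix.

First, C1 ⊕ C2 = (M1 ⊕ K) ⊕ (M2 ⊕ K) = M1 ⊕ M2, so the key drops out. Then M2 = (M1 ⊕ M2) ⊕ M1 over the first 12 bytes.
byte 0: (7e ⊕ a3) ⊕ 72 = dd ⊕ 72 = af
byte 1: (eb ⊕ 11) ⊕ 65 = fa ⊕ 65 = 9f
byte 2: (70 ⊕ 45) ⊕ 70 = 35 ⊕ 70 = 45
byte 3: (8e ⊕ c9) ⊕ 6f = 47 ⊕ 6f = 28
byte 4: (2b ⊕ 6d) ⊕ 72 = 46 ⊕ 72 = 34
byte 5: (24 ⊕ b6) ⊕ 74 = 92 ⊕ 74 = e6
byte 6: (86 ⊕ e2) ⊕ 20 = 64 ⊕ 20 = 44
byte 7: (59 ⊕ c6) ⊕ 61 = 9f ⊕ 61 = fe
byte 8: (6d ⊕ 46) ⊕ 64 = 2b ⊕ 64 = 4f
byte 9: (ae ⊕ cf) ⊕ 6d = 61 ⊕ 6d = 0c
byte 10: (a8 ⊕ 1b) ⊕ 69 = b3 ⊕ 69 = da
byte 11: (c2 ⊕ ac) ⊕ 6e = 6e ⊕ 6e = 00

af9f452834e644fe4f0cda00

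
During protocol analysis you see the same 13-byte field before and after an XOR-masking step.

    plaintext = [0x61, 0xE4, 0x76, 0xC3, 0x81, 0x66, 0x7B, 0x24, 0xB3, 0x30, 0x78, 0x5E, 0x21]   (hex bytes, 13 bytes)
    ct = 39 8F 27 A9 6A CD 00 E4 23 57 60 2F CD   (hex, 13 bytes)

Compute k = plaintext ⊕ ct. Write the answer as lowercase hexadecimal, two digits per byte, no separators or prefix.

Since ct = plaintext ⊕ k, XORing both sides with plaintext gives k = plaintext ⊕ ct.
61 xor 39 = 58
e4 xor 8f = 6b
76 xor 27 = 51
c3 xor a9 = 6a
81 xor 6a = eb
66 xor cd = ab
7b xor 00 = 7b
24 xor e4 = c0
b3 xor 23 = 90
30 xor 57 = 67
78 xor 60 = 18
5e xor 2f = 71
21 xor cd = ec

586b516aebab7bc090671871ec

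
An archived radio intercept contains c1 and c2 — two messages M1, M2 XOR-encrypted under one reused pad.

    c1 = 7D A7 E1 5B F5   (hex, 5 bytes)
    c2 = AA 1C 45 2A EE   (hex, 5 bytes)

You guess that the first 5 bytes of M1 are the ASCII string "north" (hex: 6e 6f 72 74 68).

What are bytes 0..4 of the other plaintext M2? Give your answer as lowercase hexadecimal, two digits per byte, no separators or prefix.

b9d4d60573

First, c1 ⊕ c2 = (M1 ⊕ K) ⊕ (M2 ⊕ K) = M1 ⊕ M2, so the key drops out. Then M2 = (M1 ⊕ M2) ⊕ M1 over the first 5 bytes.
byte 0: (7d xor aa) xor 6e = d7 xor 6e = b9
byte 1: (a7 xor 1c) xor 6f = bb xor 6f = d4
byte 2: (e1 xor 45) xor 72 = a4 xor 72 = d6
byte 3: (5b xor 2a) xor 74 = 71 xor 74 = 05
byte 4: (f5 xor ee) xor 68 = 1b xor 68 = 73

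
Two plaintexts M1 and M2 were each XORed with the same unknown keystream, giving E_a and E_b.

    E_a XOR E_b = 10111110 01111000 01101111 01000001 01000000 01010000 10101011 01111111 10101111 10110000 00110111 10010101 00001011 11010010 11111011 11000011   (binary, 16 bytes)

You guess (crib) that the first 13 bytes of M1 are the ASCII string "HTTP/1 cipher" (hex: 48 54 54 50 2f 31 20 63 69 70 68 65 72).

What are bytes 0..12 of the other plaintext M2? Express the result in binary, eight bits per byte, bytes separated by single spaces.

Since E_a ⊕ E_b = M1 ⊕ M2, XORing with the guessed M1 bytes yields the corresponding M2 bytes: M2 = (E_a ⊕ E_b) ⊕ M1.
190 XOR  72 = 246
120 XOR  84 =  44
111 XOR  84 =  59
 65 XOR  80 =  17
 64 XOR  47 = 111
 80 XOR  49 =  97
171 XOR  32 = 139
127 XOR  99 =  28
175 XOR 105 = 198
176 XOR 112 = 192
 55 XOR 104 =  95
149 XOR 101 = 240
 11 XOR 114 = 121

11110110 00101100 00111011 00010001 01101111 01100001 10001011 00011100 11000110 11000000 01011111 11110000 01111001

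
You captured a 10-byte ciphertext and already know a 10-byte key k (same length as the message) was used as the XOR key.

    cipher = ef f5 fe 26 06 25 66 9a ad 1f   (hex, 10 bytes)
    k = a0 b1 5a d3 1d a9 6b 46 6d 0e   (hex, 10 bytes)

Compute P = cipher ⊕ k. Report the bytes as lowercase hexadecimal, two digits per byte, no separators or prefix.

XOR is its own inverse, so applying the key byte-wise gives the result directly.
239 ^ 160 =  79
245 ^ 177 =  68
254 ^  90 = 164
 38 ^ 211 = 245
  6 ^  29 =  27
 37 ^ 169 = 140
102 ^ 107 =  13
154 ^  70 = 220
173 ^ 109 = 192
 31 ^  14 =  17

4f44a4f51b8c0ddcc011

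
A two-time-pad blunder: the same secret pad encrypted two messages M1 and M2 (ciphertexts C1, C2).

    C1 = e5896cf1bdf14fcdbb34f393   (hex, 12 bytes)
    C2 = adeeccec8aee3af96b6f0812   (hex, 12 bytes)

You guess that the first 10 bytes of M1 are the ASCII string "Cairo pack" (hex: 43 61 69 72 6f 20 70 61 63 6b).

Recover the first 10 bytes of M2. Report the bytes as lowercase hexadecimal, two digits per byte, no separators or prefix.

First, C1 ⊕ C2 = (M1 ⊕ K) ⊕ (M2 ⊕ K) = M1 ⊕ M2, so the key drops out. Then M2 = (M1 ⊕ M2) ⊕ M1 over the first 10 bytes.
byte 0: (e5 XOR ad) XOR 43 = 48 XOR 43 = 0b
byte 1: (89 XOR ee) XOR 61 = 67 XOR 61 = 06
byte 2: (6c XOR cc) XOR 69 = a0 XOR 69 = c9
byte 3: (f1 XOR ec) XOR 72 = 1d XOR 72 = 6f
byte 4: (bd XOR 8a) XOR 6f = 37 XOR 6f = 58
byte 5: (f1 XOR ee) XOR 20 = 1f XOR 20 = 3f
byte 6: (4f XOR 3a) XOR 70 = 75 XOR 70 = 05
byte 7: (cd XOR f9) XOR 61 = 34 XOR 61 = 55
byte 8: (bb XOR 6b) XOR 63 = d0 XOR 63 = b3
byte 9: (34 XOR 6f) XOR 6b = 5b XOR 6b = 30

0b06c96f583f0555b330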